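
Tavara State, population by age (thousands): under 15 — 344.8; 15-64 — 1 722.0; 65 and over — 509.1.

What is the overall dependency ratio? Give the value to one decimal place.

Total dependency ratio: 49.6

Total dependency ratio = (344.8 + 509.1) / 1 722.0 × 100 = 853.9 / 1 722.0 × 100 = 49.6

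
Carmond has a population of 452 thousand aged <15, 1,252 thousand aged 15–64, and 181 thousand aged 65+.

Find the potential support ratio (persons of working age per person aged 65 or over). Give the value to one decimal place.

Potential support ratio: 6.9

Potential support ratio = 1,252 / 181 = 6.9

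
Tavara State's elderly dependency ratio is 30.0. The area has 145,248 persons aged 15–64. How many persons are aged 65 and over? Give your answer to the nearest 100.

Aged 65 and over: 43,600

Old-age dependency ratio = elderly / working-age × 100
30.0 = E / 145,248 × 100
⇒ 43,600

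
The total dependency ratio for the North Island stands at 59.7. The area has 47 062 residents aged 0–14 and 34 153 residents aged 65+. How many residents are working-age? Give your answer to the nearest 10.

Working-age: 136 040

Total dependency ratio = (youth + elderly) / working-age × 100
59.7 = (47 062 + 34 153) / W × 100
⇒ 136 040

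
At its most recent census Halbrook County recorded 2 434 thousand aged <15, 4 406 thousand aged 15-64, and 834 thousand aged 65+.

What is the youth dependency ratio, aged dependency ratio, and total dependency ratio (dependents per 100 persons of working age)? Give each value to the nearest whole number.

Youth dependency ratio: 55
Old-age dependency ratio: 19
Total dependency ratio: 74

Youth dependency ratio = 2 434 / 4 406 × 100 = 55
Old-age dependency ratio = 834 / 4 406 × 100 = 19
Total dependency ratio = (2 434 + 834) / 4 406 × 100 = 3 268 / 4 406 × 100 = 74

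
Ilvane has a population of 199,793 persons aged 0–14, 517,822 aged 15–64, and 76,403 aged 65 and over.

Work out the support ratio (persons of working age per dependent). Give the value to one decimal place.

Support ratio: 1.9

Support ratio = 517,822 / (199,793 + 76,403) = 517,822 / 276,196 = 1.9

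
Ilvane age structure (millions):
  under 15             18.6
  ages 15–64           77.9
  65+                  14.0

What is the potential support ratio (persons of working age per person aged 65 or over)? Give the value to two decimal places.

Potential support ratio = 77.9 / 14.0 = 5.56

Potential support ratio: 5.56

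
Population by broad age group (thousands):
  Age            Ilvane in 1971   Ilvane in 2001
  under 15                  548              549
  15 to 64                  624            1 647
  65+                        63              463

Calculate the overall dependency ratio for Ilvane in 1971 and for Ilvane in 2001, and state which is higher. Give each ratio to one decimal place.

Ilvane in 1971: (548 + 63) / 624 × 100 = 611 / 624 × 100 = 97.9
Ilvane in 2001: (549 + 463) / 1 647 × 100 = 1 012 / 1 647 × 100 = 61.4

Ilvane in 1971: 97.9
Ilvane in 2001: 61.4
Higher: Ilvane in 1971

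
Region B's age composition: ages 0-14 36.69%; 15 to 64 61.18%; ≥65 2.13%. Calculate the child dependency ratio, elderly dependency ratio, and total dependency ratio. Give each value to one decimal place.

Youth dependency ratio = 36.69 / 61.18 × 100 = 60.0
Old-age dependency ratio = 2.13 / 61.18 × 100 = 3.5
Total dependency ratio = (36.69 + 2.13) / 61.18 × 100 = 38.82 / 61.18 × 100 = 63.5

Youth dependency ratio: 60.0
Old-age dependency ratio: 3.5
Total dependency ratio: 63.5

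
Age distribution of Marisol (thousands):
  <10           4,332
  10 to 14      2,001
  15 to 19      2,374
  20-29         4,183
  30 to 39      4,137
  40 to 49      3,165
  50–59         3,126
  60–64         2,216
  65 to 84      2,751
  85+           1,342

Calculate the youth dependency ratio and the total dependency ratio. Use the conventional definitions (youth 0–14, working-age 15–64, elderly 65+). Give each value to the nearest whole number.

0–14: 4,332 + 2,001 = 6,333
15–64: 2,374 + 4,183 + 4,137 + 3,165 + 3,126 + 2,216 = 19,201
65+: 2,751 + 1,342 = 4,093
Youth dependency ratio = 6,333 / 19,201 × 100 = 33
Total dependency ratio = (6,333 + 4,093) / 19,201 × 100 = 10,426 / 19,201 × 100 = 54

Youth dependency ratio: 33
Total dependency ratio: 54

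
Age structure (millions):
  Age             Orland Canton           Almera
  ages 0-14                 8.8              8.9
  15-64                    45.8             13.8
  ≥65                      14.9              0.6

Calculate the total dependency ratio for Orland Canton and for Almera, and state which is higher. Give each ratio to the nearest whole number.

Orland Canton: 52
Almera: 69
Higher: Almera

Orland Canton: (8.8 + 14.9) / 45.8 × 100 = 23.7 / 45.8 × 100 = 52
Almera: (8.9 + 0.6) / 13.8 × 100 = 9.5 / 13.8 × 100 = 69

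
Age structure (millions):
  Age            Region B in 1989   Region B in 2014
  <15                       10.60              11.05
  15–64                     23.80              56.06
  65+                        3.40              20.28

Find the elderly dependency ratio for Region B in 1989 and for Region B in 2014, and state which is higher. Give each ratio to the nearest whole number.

Region B in 1989: 3.40 / 23.80 × 100 = 14
Region B in 2014: 20.28 / 56.06 × 100 = 36

Region B in 1989: 14
Region B in 2014: 36
Higher: Region B in 2014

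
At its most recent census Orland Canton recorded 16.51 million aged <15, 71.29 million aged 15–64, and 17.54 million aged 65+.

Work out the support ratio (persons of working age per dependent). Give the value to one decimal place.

Support ratio = 71.29 / (16.51 + 17.54) = 71.29 / 34.05 = 2.1

Support ratio: 2.1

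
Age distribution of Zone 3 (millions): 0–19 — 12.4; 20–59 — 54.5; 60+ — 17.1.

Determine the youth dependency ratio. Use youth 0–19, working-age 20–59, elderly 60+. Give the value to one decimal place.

Youth dependency ratio = 12.4 / 54.5 × 100 = 22.8

Youth dependency ratio: 22.8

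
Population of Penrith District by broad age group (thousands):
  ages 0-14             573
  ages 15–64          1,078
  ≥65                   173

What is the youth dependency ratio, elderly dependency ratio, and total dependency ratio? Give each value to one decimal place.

Youth dependency ratio = 573 / 1,078 × 100 = 53.2
Old-age dependency ratio = 173 / 1,078 × 100 = 16.0
Total dependency ratio = (573 + 173) / 1,078 × 100 = 746 / 1,078 × 100 = 69.2

Youth dependency ratio: 53.2
Old-age dependency ratio: 16.0
Total dependency ratio: 69.2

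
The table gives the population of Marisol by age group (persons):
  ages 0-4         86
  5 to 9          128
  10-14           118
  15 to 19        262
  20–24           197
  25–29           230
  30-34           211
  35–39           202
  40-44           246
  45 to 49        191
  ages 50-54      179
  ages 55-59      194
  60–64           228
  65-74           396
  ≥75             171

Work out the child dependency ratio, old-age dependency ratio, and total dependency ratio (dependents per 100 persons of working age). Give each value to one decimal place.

Youth dependency ratio: 15.5
Old-age dependency ratio: 26.5
Total dependency ratio: 42.0

0–14: 86 + 128 + 118 = 332
15–64: 262 + 197 + 230 + 211 + 202 + 246 + 191 + 179 + 194 + 228 = 2,140
65+: 396 + 171 = 567
Youth dependency ratio = 332 / 2,140 × 100 = 15.5
Old-age dependency ratio = 567 / 2,140 × 100 = 26.5
Total dependency ratio = (332 + 567) / 2,140 × 100 = 899 / 2,140 × 100 = 42.0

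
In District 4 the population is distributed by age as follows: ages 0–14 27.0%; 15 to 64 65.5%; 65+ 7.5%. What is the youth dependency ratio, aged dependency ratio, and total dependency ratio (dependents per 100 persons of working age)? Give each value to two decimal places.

Youth dependency ratio = 27.0 / 65.5 × 100 = 41.22
Old-age dependency ratio = 7.5 / 65.5 × 100 = 11.45
Total dependency ratio = (27.0 + 7.5) / 65.5 × 100 = 34.5 / 65.5 × 100 = 52.67

Youth dependency ratio: 41.22
Old-age dependency ratio: 11.45
Total dependency ratio: 52.67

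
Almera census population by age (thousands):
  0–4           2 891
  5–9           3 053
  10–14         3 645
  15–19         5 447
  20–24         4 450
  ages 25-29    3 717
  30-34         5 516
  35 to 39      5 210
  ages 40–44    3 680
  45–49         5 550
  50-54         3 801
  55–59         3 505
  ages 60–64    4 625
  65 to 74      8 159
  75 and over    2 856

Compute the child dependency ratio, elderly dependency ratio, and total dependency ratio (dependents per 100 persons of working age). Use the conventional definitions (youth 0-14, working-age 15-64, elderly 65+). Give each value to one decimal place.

Youth dependency ratio: 21.1
Old-age dependency ratio: 24.2
Total dependency ratio: 45.3

0–14: 2 891 + 3 053 + 3 645 = 9 589
15–64: 5 447 + 4 450 + 3 717 + 5 516 + 5 210 + 3 680 + 5 550 + 3 801 + 3 505 + 4 625 = 45 501
65+: 8 159 + 2 856 = 11 015
Youth dependency ratio = 9 589 / 45 501 × 100 = 21.1
Old-age dependency ratio = 11 015 / 45 501 × 100 = 24.2
Total dependency ratio = (9 589 + 11 015) / 45 501 × 100 = 20 604 / 45 501 × 100 = 45.3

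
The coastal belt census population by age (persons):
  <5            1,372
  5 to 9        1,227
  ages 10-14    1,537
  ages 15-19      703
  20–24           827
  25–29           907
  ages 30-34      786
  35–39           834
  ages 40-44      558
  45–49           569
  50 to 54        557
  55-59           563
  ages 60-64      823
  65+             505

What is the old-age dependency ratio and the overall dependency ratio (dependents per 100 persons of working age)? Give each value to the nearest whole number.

Old-age dependency ratio: 7
Total dependency ratio: 65

0–14: 1,372 + 1,227 + 1,537 = 4,136
15–64: 703 + 827 + 907 + 786 + 834 + 558 + 569 + 557 + 563 + 823 = 7,127
65+: 505
Old-age dependency ratio = 505 / 7,127 × 100 = 7
Total dependency ratio = (4,136 + 505) / 7,127 × 100 = 4,641 / 7,127 × 100 = 65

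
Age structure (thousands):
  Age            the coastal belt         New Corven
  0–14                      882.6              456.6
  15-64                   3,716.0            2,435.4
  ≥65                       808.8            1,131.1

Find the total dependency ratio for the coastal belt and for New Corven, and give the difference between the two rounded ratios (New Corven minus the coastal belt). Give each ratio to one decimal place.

the coastal belt: 45.5
New Corven: 65.2
Difference: +19.7

the coastal belt: (882.6 + 808.8) / 3,716.0 × 100 = 1,691.4 / 3,716.0 × 100 = 45.5
New Corven: (456.6 + 1,131.1) / 2,435.4 × 100 = 1,587.7 / 2,435.4 × 100 = 65.2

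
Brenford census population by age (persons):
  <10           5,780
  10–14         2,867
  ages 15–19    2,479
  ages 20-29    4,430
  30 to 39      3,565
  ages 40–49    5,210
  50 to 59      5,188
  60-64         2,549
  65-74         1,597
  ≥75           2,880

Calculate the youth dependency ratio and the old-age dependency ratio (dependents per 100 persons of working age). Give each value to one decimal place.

Youth dependency ratio: 36.9
Old-age dependency ratio: 19.1

0–14: 5,780 + 2,867 = 8,647
15–64: 2,479 + 4,430 + 3,565 + 5,210 + 5,188 + 2,549 = 23,421
65+: 1,597 + 2,880 = 4,477
Youth dependency ratio = 8,647 / 23,421 × 100 = 36.9
Old-age dependency ratio = 4,477 / 23,421 × 100 = 19.1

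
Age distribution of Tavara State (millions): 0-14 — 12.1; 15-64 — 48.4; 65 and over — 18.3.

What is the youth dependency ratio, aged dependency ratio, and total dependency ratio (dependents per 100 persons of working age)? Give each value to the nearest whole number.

Youth dependency ratio = 12.1 / 48.4 × 100 = 25
Old-age dependency ratio = 18.3 / 48.4 × 100 = 38
Total dependency ratio = (12.1 + 18.3) / 48.4 × 100 = 30.4 / 48.4 × 100 = 63

Youth dependency ratio: 25
Old-age dependency ratio: 38
Total dependency ratio: 63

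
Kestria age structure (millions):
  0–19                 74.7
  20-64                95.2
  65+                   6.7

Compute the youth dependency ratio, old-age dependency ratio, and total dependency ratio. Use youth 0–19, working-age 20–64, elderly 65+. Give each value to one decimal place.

Youth dependency ratio: 78.5
Old-age dependency ratio: 7.0
Total dependency ratio: 85.5

Youth dependency ratio = 74.7 / 95.2 × 100 = 78.5
Old-age dependency ratio = 6.7 / 95.2 × 100 = 7.0
Total dependency ratio = (74.7 + 6.7) / 95.2 × 100 = 81.4 / 95.2 × 100 = 85.5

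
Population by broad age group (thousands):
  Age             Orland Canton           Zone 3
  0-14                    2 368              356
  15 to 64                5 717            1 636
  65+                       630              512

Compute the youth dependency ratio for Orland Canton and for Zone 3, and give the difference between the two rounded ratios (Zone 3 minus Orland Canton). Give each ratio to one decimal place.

Orland Canton: 2 368 / 5 717 × 100 = 41.4
Zone 3: 356 / 1 636 × 100 = 21.8

Orland Canton: 41.4
Zone 3: 21.8
Difference: -19.6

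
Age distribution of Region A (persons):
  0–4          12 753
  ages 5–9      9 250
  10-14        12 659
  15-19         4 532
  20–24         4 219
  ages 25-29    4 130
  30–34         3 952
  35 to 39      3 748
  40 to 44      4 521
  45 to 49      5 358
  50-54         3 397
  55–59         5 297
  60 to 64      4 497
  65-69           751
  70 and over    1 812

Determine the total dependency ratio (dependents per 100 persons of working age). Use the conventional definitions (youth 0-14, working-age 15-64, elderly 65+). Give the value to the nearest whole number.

0–14: 12 753 + 9 250 + 12 659 = 34 662
15–64: 4 532 + 4 219 + 4 130 + 3 952 + 3 748 + 4 521 + 5 358 + 3 397 + 5 297 + 4 497 = 43 651
65+: 751 + 1 812 = 2 563
Total dependency ratio = (34 662 + 2 563) / 43 651 × 100 = 37 225 / 43 651 × 100 = 85

Total dependency ratio: 85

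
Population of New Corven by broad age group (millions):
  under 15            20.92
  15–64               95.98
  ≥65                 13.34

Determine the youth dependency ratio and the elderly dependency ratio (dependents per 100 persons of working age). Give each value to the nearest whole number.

Youth dependency ratio = 20.92 / 95.98 × 100 = 22
Old-age dependency ratio = 13.34 / 95.98 × 100 = 14

Youth dependency ratio: 22
Old-age dependency ratio: 14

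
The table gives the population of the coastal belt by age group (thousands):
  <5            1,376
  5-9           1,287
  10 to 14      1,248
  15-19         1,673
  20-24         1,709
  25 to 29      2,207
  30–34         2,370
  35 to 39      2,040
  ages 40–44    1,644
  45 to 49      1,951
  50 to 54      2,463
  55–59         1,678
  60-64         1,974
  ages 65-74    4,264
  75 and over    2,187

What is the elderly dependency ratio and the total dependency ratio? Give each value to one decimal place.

0–14: 1,376 + 1,287 + 1,248 = 3,911
15–64: 1,673 + 1,709 + 2,207 + 2,370 + 2,040 + 1,644 + 1,951 + 2,463 + 1,678 + 1,974 = 19,709
65+: 4,264 + 2,187 = 6,451
Old-age dependency ratio = 6,451 / 19,709 × 100 = 32.7
Total dependency ratio = (3,911 + 6,451) / 19,709 × 100 = 10,362 / 19,709 × 100 = 52.6

Old-age dependency ratio: 32.7
Total dependency ratio: 52.6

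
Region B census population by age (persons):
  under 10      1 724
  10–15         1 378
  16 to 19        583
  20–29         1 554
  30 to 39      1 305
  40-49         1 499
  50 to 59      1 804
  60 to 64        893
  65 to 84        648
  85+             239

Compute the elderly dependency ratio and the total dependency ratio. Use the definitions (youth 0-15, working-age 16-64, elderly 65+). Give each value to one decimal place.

0–15: 1 724 + 1 378 = 3 102
16–64: 583 + 1 554 + 1 305 + 1 499 + 1 804 + 893 = 7 638
65+: 648 + 239 = 887
Old-age dependency ratio = 887 / 7 638 × 100 = 11.6
Total dependency ratio = (3 102 + 887) / 7 638 × 100 = 3 989 / 7 638 × 100 = 52.2

Old-age dependency ratio: 11.6
Total dependency ratio: 52.2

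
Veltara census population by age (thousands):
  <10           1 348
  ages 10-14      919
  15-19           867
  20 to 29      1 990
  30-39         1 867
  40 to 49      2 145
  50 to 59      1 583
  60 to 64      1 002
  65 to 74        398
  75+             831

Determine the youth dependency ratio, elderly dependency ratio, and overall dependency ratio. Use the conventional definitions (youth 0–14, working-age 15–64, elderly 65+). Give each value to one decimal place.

Youth dependency ratio: 24.0
Old-age dependency ratio: 13.0
Total dependency ratio: 37.0

0–14: 1 348 + 919 = 2 267
15–64: 867 + 1 990 + 1 867 + 2 145 + 1 583 + 1 002 = 9 454
65+: 398 + 831 = 1 229
Youth dependency ratio = 2 267 / 9 454 × 100 = 24.0
Old-age dependency ratio = 1 229 / 9 454 × 100 = 13.0
Total dependency ratio = (2 267 + 1 229) / 9 454 × 100 = 3 496 / 9 454 × 100 = 37.0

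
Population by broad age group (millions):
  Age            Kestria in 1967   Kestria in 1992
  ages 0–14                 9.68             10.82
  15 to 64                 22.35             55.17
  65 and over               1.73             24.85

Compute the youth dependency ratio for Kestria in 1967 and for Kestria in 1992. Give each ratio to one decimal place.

Kestria in 1967: 9.68 / 22.35 × 100 = 43.3
Kestria in 1992: 10.82 / 55.17 × 100 = 19.6

Kestria in 1967: 43.3
Kestria in 1992: 19.6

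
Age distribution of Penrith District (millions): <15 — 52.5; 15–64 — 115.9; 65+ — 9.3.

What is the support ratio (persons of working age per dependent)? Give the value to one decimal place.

Support ratio: 1.9

Support ratio = 115.9 / (52.5 + 9.3) = 115.9 / 61.8 = 1.9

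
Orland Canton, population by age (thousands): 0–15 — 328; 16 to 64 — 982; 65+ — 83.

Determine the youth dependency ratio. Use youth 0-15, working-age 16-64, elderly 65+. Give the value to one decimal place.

Youth dependency ratio: 33.4

Youth dependency ratio = 328 / 982 × 100 = 33.4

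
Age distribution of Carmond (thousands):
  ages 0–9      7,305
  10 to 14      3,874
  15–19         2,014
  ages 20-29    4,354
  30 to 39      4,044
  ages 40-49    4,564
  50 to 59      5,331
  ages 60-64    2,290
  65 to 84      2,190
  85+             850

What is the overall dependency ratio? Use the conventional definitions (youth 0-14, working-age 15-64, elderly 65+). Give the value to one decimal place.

0–14: 7,305 + 3,874 = 11,179
15–64: 2,014 + 4,354 + 4,044 + 4,564 + 5,331 + 2,290 = 22,597
65+: 2,190 + 850 = 3,040
Total dependency ratio = (11,179 + 3,040) / 22,597 × 100 = 14,219 / 22,597 × 100 = 62.9

Total dependency ratio: 62.9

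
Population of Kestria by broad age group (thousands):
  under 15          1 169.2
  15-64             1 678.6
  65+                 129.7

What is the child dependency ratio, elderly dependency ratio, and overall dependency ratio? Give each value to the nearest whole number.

Youth dependency ratio: 70
Old-age dependency ratio: 8
Total dependency ratio: 77

Youth dependency ratio = 1 169.2 / 1 678.6 × 100 = 70
Old-age dependency ratio = 129.7 / 1 678.6 × 100 = 8
Total dependency ratio = (1 169.2 + 129.7) / 1 678.6 × 100 = 1 298.9 / 1 678.6 × 100 = 77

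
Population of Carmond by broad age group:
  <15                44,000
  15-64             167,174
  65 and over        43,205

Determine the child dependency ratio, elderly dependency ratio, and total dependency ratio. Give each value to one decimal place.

Youth dependency ratio = 44,000 / 167,174 × 100 = 26.3
Old-age dependency ratio = 43,205 / 167,174 × 100 = 25.8
Total dependency ratio = (44,000 + 43,205) / 167,174 × 100 = 87,205 / 167,174 × 100 = 52.2

Youth dependency ratio: 26.3
Old-age dependency ratio: 25.8
Total dependency ratio: 52.2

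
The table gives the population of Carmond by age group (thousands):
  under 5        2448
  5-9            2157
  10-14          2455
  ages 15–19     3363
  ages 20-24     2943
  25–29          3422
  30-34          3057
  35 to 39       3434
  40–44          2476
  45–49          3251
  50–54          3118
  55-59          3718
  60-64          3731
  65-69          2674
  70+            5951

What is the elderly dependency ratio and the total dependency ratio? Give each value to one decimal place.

Old-age dependency ratio: 26.5
Total dependency ratio: 48.2

0–14: 2448 + 2157 + 2455 = 7060
15–64: 3363 + 2943 + 3422 + 3057 + 3434 + 2476 + 3251 + 3118 + 3718 + 3731 = 32513
65+: 2674 + 5951 = 8625
Old-age dependency ratio = 8625 / 32513 × 100 = 26.5
Total dependency ratio = (7060 + 8625) / 32513 × 100 = 15685 / 32513 × 100 = 48.2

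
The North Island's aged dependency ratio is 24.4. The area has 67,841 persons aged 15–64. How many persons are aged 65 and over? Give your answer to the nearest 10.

Aged 65 and over: 16,550

Old-age dependency ratio = elderly / working-age × 100
24.4 = E / 67,841 × 100
⇒ 16,550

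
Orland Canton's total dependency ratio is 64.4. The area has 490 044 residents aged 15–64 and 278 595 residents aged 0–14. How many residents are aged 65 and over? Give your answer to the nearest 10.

Total dependency ratio = (youth + elderly) / working-age × 100
64.4 = (278 595 + E) / 490 044 × 100
⇒ 36 990

Aged 65 and over: 36 990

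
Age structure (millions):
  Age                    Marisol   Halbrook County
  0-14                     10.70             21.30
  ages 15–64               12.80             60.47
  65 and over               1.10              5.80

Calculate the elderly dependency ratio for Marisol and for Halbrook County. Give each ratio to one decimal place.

Marisol: 8.6
Halbrook County: 9.6

Marisol: 1.10 / 12.80 × 100 = 8.6
Halbrook County: 5.80 / 60.47 × 100 = 9.6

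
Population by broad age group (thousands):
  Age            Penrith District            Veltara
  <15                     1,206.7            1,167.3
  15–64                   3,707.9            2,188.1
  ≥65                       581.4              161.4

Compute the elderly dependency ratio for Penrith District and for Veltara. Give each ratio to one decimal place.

Penrith District: 15.7
Veltara: 7.4

Penrith District: 581.4 / 3,707.9 × 100 = 15.7
Veltara: 161.4 / 2,188.1 × 100 = 7.4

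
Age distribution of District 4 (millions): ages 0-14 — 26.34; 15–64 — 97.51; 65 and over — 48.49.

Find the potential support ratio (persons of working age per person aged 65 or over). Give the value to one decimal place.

Potential support ratio = 97.51 / 48.49 = 2.0

Potential support ratio: 2.0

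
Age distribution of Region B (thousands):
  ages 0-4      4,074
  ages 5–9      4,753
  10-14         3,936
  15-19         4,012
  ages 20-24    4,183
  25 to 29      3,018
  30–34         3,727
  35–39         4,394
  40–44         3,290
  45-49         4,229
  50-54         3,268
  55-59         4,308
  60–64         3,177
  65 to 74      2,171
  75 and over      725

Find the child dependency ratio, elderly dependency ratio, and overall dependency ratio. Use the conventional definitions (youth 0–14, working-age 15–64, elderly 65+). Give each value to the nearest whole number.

Youth dependency ratio: 34
Old-age dependency ratio: 8
Total dependency ratio: 42

0–14: 4,074 + 4,753 + 3,936 = 12,763
15–64: 4,012 + 4,183 + 3,018 + 3,727 + 4,394 + 3,290 + 4,229 + 3,268 + 4,308 + 3,177 = 37,606
65+: 2,171 + 725 = 2,896
Youth dependency ratio = 12,763 / 37,606 × 100 = 34
Old-age dependency ratio = 2,896 / 37,606 × 100 = 8
Total dependency ratio = (12,763 + 2,896) / 37,606 × 100 = 15,659 / 37,606 × 100 = 42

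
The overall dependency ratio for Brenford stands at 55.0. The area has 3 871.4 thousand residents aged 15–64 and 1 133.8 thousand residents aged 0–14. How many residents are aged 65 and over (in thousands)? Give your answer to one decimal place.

Aged 65 and over: 995.5

Total dependency ratio = (youth + elderly) / working-age × 100
55.0 = (1 133.8 + E) / 3 871.4 × 100
⇒ 995.5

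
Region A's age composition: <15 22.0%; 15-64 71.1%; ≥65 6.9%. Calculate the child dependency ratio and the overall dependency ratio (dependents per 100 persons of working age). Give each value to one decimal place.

Youth dependency ratio: 30.9
Total dependency ratio: 40.6

Youth dependency ratio = 22.0 / 71.1 × 100 = 30.9
Total dependency ratio = (22.0 + 6.9) / 71.1 × 100 = 28.9 / 71.1 × 100 = 40.6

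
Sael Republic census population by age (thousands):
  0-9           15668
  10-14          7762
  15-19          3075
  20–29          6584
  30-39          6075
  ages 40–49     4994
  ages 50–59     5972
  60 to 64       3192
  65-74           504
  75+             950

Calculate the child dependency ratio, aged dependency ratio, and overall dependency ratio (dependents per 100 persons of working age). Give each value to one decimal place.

0–14: 15668 + 7762 = 23430
15–64: 3075 + 6584 + 6075 + 4994 + 5972 + 3192 = 29892
65+: 504 + 950 = 1454
Youth dependency ratio = 23430 / 29892 × 100 = 78.4
Old-age dependency ratio = 1454 / 29892 × 100 = 4.9
Total dependency ratio = (23430 + 1454) / 29892 × 100 = 24884 / 29892 × 100 = 83.2

Youth dependency ratio: 78.4
Old-age dependency ratio: 4.9
Total dependency ratio: 83.2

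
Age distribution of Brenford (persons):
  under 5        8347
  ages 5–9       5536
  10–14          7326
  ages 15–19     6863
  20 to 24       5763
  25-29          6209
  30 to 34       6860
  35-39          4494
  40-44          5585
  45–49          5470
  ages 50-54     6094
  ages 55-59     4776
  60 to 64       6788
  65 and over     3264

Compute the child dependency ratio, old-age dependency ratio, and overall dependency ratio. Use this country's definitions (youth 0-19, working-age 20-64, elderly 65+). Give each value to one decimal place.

Youth dependency ratio: 53.9
Old-age dependency ratio: 6.3
Total dependency ratio: 60.2

0–19: 8347 + 5536 + 7326 + 6863 = 28072
20–64: 5763 + 6209 + 6860 + 4494 + 5585 + 5470 + 6094 + 4776 + 6788 = 52039
65+: 3264
Youth dependency ratio = 28072 / 52039 × 100 = 53.9
Old-age dependency ratio = 3264 / 52039 × 100 = 6.3
Total dependency ratio = (28072 + 3264) / 52039 × 100 = 31336 / 52039 × 100 = 60.2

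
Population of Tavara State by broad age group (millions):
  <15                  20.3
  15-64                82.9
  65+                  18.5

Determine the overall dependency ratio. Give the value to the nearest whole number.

Total dependency ratio = (20.3 + 18.5) / 82.9 × 100 = 38.8 / 82.9 × 100 = 47

Total dependency ratio: 47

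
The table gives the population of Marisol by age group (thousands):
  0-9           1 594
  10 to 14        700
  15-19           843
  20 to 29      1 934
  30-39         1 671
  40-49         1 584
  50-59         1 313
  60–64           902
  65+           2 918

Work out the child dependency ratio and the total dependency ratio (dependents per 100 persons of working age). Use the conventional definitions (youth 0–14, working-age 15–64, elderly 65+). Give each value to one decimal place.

Youth dependency ratio: 27.8
Total dependency ratio: 63.2

0–14: 1 594 + 700 = 2 294
15–64: 843 + 1 934 + 1 671 + 1 584 + 1 313 + 902 = 8 247
65+: 2 918
Youth dependency ratio = 2 294 / 8 247 × 100 = 27.8
Total dependency ratio = (2 294 + 2 918) / 8 247 × 100 = 5 212 / 8 247 × 100 = 63.2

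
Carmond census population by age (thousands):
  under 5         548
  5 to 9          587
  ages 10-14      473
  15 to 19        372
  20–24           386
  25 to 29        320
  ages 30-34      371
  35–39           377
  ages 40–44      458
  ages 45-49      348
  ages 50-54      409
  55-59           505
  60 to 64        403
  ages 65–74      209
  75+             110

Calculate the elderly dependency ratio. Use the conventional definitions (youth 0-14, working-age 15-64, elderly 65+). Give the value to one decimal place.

0–14: 548 + 587 + 473 = 1 608
15–64: 372 + 386 + 320 + 371 + 377 + 458 + 348 + 409 + 505 + 403 = 3 949
65+: 209 + 110 = 319
Old-age dependency ratio = 319 / 3 949 × 100 = 8.1

Old-age dependency ratio: 8.1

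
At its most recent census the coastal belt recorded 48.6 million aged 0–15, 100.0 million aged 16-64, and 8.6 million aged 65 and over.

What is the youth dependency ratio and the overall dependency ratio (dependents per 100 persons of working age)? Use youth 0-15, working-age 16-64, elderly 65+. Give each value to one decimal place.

Youth dependency ratio: 48.6
Total dependency ratio: 57.2

Youth dependency ratio = 48.6 / 100.0 × 100 = 48.6
Total dependency ratio = (48.6 + 8.6) / 100.0 × 100 = 57.2 / 100.0 × 100 = 57.2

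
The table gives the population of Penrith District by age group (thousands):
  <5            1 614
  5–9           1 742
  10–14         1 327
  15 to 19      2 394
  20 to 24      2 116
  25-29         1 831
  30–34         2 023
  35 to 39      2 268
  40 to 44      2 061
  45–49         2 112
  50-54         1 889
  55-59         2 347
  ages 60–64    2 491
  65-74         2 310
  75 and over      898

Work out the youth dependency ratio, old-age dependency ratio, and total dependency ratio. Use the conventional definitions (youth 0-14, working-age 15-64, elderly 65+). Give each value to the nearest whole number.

Youth dependency ratio: 22
Old-age dependency ratio: 15
Total dependency ratio: 37

0–14: 1 614 + 1 742 + 1 327 = 4 683
15–64: 2 394 + 2 116 + 1 831 + 2 023 + 2 268 + 2 061 + 2 112 + 1 889 + 2 347 + 2 491 = 21 532
65+: 2 310 + 898 = 3 208
Youth dependency ratio = 4 683 / 21 532 × 100 = 22
Old-age dependency ratio = 3 208 / 21 532 × 100 = 15
Total dependency ratio = (4 683 + 3 208) / 21 532 × 100 = 7 891 / 21 532 × 100 = 37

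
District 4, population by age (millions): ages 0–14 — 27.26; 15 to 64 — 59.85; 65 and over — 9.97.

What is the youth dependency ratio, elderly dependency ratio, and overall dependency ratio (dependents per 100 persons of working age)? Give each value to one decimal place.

Youth dependency ratio = 27.26 / 59.85 × 100 = 45.5
Old-age dependency ratio = 9.97 / 59.85 × 100 = 16.7
Total dependency ratio = (27.26 + 9.97) / 59.85 × 100 = 37.23 / 59.85 × 100 = 62.2

Youth dependency ratio: 45.5
Old-age dependency ratio: 16.7
Total dependency ratio: 62.2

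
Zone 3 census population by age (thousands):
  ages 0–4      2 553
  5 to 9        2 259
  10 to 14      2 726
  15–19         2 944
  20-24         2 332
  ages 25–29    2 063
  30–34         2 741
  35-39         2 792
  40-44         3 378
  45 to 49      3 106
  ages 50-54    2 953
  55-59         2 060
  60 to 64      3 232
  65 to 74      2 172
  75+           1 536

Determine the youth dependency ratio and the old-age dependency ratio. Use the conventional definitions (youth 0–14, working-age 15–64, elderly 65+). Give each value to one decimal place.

0–14: 2 553 + 2 259 + 2 726 = 7 538
15–64: 2 944 + 2 332 + 2 063 + 2 741 + 2 792 + 3 378 + 3 106 + 2 953 + 2 060 + 3 232 = 27 601
65+: 2 172 + 1 536 = 3 708
Youth dependency ratio = 7 538 / 27 601 × 100 = 27.3
Old-age dependency ratio = 3 708 / 27 601 × 100 = 13.4

Youth dependency ratio: 27.3
Old-age dependency ratio: 13.4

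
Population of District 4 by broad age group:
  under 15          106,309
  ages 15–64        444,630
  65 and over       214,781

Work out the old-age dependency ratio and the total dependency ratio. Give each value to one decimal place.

Old-age dependency ratio = 214,781 / 444,630 × 100 = 48.3
Total dependency ratio = (106,309 + 214,781) / 444,630 × 100 = 321,090 / 444,630 × 100 = 72.2

Old-age dependency ratio: 48.3
Total dependency ratio: 72.2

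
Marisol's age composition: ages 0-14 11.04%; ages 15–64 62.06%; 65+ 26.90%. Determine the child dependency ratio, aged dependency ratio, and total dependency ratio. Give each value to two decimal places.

Youth dependency ratio: 17.79
Old-age dependency ratio: 43.35
Total dependency ratio: 61.13

Youth dependency ratio = 11.04 / 62.06 × 100 = 17.79
Old-age dependency ratio = 26.90 / 62.06 × 100 = 43.35
Total dependency ratio = (11.04 + 26.90) / 62.06 × 100 = 37.94 / 62.06 × 100 = 61.13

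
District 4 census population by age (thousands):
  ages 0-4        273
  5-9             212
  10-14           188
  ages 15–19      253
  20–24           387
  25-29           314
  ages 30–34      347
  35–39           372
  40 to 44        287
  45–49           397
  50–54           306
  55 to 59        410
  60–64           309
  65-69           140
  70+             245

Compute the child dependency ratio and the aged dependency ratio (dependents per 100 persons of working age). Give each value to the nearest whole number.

0–14: 273 + 212 + 188 = 673
15–64: 253 + 387 + 314 + 347 + 372 + 287 + 397 + 306 + 410 + 309 = 3,382
65+: 140 + 245 = 385
Youth dependency ratio = 673 / 3,382 × 100 = 20
Old-age dependency ratio = 385 / 3,382 × 100 = 11

Youth dependency ratio: 20
Old-age dependency ratio: 11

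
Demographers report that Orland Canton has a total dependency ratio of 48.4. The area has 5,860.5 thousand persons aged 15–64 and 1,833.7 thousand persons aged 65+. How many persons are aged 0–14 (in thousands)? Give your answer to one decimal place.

Total dependency ratio = (youth + elderly) / working-age × 100
48.4 = (Y + 1,833.7) / 5,860.5 × 100
⇒ 1,002.8

Aged 0–14: 1,002.8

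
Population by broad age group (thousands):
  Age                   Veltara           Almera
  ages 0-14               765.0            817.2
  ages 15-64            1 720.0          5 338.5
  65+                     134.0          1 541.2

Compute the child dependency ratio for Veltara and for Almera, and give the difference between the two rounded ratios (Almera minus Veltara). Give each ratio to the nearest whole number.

Veltara: 44
Almera: 15
Difference: -29

Veltara: 765.0 / 1 720.0 × 100 = 44
Almera: 817.2 / 5 338.5 × 100 = 15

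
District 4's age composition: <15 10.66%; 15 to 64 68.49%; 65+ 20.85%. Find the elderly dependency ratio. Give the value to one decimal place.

Old-age dependency ratio = 20.85 / 68.49 × 100 = 30.4

Old-age dependency ratio: 30.4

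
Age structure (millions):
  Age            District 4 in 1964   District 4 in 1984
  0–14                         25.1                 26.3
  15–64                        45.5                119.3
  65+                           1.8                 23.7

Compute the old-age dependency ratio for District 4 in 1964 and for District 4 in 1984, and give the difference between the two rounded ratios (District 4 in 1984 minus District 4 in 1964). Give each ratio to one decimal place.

District 4 in 1964: 4.0
District 4 in 1984: 19.9
Difference: +15.9

District 4 in 1964: 1.8 / 45.5 × 100 = 4.0
District 4 in 1984: 23.7 / 119.3 × 100 = 19.9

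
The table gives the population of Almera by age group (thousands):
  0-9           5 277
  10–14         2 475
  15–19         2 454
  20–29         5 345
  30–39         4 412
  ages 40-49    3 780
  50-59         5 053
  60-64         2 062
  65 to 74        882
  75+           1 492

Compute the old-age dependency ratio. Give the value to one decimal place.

Old-age dependency ratio: 10.3

0–14: 5 277 + 2 475 = 7 752
15–64: 2 454 + 5 345 + 4 412 + 3 780 + 5 053 + 2 062 = 23 106
65+: 882 + 1 492 = 2 374
Old-age dependency ratio = 2 374 / 23 106 × 100 = 10.3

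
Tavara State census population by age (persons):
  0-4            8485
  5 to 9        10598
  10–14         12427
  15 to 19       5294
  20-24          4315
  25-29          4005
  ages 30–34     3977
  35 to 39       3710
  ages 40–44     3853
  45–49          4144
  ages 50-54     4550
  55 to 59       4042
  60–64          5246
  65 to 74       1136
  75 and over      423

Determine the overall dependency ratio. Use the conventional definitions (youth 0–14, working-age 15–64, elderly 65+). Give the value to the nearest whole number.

Total dependency ratio: 77

0–14: 8485 + 10598 + 12427 = 31510
15–64: 5294 + 4315 + 4005 + 3977 + 3710 + 3853 + 4144 + 4550 + 4042 + 5246 = 43136
65+: 1136 + 423 = 1559
Total dependency ratio = (31510 + 1559) / 43136 × 100 = 33069 / 43136 × 100 = 77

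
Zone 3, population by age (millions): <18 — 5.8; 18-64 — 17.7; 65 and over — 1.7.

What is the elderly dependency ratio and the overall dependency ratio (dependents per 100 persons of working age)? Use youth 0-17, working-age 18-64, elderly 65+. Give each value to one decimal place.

Old-age dependency ratio: 9.6
Total dependency ratio: 42.4

Old-age dependency ratio = 1.7 / 17.7 × 100 = 9.6
Total dependency ratio = (5.8 + 1.7) / 17.7 × 100 = 7.5 / 17.7 × 100 = 42.4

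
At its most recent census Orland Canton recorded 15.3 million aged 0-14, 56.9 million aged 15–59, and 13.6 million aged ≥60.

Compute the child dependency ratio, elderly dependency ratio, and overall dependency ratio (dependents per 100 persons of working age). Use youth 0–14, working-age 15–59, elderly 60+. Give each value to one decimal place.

Youth dependency ratio = 15.3 / 56.9 × 100 = 26.9
Old-age dependency ratio = 13.6 / 56.9 × 100 = 23.9
Total dependency ratio = (15.3 + 13.6) / 56.9 × 100 = 28.9 / 56.9 × 100 = 50.8

Youth dependency ratio: 26.9
Old-age dependency ratio: 23.9
Total dependency ratio: 50.8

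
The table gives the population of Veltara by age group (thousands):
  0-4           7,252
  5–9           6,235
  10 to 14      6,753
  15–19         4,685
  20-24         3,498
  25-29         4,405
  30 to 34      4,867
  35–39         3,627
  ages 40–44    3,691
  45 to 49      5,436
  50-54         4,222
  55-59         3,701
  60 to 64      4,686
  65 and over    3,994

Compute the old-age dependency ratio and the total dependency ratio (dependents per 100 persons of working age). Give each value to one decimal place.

Old-age dependency ratio: 9.3
Total dependency ratio: 56.6

0–14: 7,252 + 6,235 + 6,753 = 20,240
15–64: 4,685 + 3,498 + 4,405 + 4,867 + 3,627 + 3,691 + 5,436 + 4,222 + 3,701 + 4,686 = 42,818
65+: 3,994
Old-age dependency ratio = 3,994 / 42,818 × 100 = 9.3
Total dependency ratio = (20,240 + 3,994) / 42,818 × 100 = 24,234 / 42,818 × 100 = 56.6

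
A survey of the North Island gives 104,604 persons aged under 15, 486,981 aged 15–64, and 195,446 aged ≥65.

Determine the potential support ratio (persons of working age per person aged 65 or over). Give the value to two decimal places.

Potential support ratio = 486,981 / 195,446 = 2.49

Potential support ratio: 2.49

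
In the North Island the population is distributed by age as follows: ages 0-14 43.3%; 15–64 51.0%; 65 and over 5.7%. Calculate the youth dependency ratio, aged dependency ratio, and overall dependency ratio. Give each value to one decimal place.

Youth dependency ratio: 84.9
Old-age dependency ratio: 11.2
Total dependency ratio: 96.1

Youth dependency ratio = 43.3 / 51.0 × 100 = 84.9
Old-age dependency ratio = 5.7 / 51.0 × 100 = 11.2
Total dependency ratio = (43.3 + 5.7) / 51.0 × 100 = 49.0 / 51.0 × 100 = 96.1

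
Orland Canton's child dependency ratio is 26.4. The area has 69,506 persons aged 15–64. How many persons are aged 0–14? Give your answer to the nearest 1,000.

Youth dependency ratio = youth / working-age × 100
26.4 = Y / 69,506 × 100
⇒ 18,000

Aged 0–14: 18,000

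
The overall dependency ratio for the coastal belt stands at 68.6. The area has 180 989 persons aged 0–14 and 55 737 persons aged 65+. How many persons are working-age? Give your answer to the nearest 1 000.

Total dependency ratio = (youth + elderly) / working-age × 100
68.6 = (180 989 + 55 737) / W × 100
⇒ 345 000

Working-age: 345 000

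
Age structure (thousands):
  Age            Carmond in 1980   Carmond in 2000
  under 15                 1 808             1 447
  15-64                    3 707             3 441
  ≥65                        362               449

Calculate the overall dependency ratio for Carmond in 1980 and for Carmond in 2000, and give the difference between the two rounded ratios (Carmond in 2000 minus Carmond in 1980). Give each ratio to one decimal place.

Carmond in 1980: (1 808 + 362) / 3 707 × 100 = 2 170 / 3 707 × 100 = 58.5
Carmond in 2000: (1 447 + 449) / 3 441 × 100 = 1 896 / 3 441 × 100 = 55.1

Carmond in 1980: 58.5
Carmond in 2000: 55.1
Difference: -3.4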